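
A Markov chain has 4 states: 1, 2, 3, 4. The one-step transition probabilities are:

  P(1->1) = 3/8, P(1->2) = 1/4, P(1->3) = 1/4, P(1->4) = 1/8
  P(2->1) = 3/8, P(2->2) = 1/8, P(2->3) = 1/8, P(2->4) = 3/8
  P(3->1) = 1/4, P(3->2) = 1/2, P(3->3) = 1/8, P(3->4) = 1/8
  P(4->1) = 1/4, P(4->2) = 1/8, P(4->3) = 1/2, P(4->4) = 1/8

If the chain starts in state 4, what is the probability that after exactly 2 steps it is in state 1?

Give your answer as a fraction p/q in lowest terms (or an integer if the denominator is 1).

Answer: 19/64

Derivation:
Computing P^2 by repeated multiplication:
P^1 =
  1: [3/8, 1/4, 1/4, 1/8]
  2: [3/8, 1/8, 1/8, 3/8]
  3: [1/4, 1/2, 1/8, 1/8]
  4: [1/4, 1/8, 1/2, 1/8]
P^2 =
  1: [21/64, 17/64, 7/32, 3/16]
  2: [5/16, 7/32, 5/16, 5/32]
  3: [11/32, 13/64, 13/64, 1/4]
  4: [19/64, 11/32, 13/64, 5/32]

(P^2)[4 -> 1] = 19/64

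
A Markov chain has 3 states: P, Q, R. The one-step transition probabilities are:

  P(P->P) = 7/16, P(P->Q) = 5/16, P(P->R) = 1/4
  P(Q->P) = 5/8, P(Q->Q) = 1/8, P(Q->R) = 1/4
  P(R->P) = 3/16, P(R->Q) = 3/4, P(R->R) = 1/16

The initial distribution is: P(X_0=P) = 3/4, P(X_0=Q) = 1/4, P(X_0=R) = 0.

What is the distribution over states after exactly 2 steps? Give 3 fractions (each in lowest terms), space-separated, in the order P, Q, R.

Answer: 435/1024 381/1024 13/64

Derivation:
Propagating the distribution step by step (d_{t+1} = d_t * P):
d_0 = (P=3/4, Q=1/4, R=0)
  d_1[P] = 3/4*7/16 + 1/4*5/8 + 0*3/16 = 31/64
  d_1[Q] = 3/4*5/16 + 1/4*1/8 + 0*3/4 = 17/64
  d_1[R] = 3/4*1/4 + 1/4*1/4 + 0*1/16 = 1/4
d_1 = (P=31/64, Q=17/64, R=1/4)
  d_2[P] = 31/64*7/16 + 17/64*5/8 + 1/4*3/16 = 435/1024
  d_2[Q] = 31/64*5/16 + 17/64*1/8 + 1/4*3/4 = 381/1024
  d_2[R] = 31/64*1/4 + 17/64*1/4 + 1/4*1/16 = 13/64
d_2 = (P=435/1024, Q=381/1024, R=13/64)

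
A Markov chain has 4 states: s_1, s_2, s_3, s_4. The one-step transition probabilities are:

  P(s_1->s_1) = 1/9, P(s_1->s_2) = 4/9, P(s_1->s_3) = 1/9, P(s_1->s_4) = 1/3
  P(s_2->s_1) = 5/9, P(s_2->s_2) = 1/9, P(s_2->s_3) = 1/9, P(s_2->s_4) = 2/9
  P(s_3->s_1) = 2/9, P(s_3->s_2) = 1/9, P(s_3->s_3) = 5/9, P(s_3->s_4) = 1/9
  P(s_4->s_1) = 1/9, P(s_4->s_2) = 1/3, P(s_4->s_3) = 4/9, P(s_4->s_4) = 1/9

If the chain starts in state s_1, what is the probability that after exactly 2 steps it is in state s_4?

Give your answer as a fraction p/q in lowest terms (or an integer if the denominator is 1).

Computing P^2 by repeated multiplication:
P^1 =
  s_1: [1/9, 4/9, 1/9, 1/3]
  s_2: [5/9, 1/9, 1/9, 2/9]
  s_3: [2/9, 1/9, 5/9, 1/9]
  s_4: [1/9, 1/3, 4/9, 1/9]
P^2 =
  s_1: [26/81, 2/9, 22/81, 5/27]
  s_2: [14/81, 28/81, 19/81, 20/81]
  s_3: [2/9, 17/81, 32/81, 14/81]
  s_4: [25/81, 14/81, 28/81, 14/81]

(P^2)[s_1 -> s_4] = 5/27

Answer: 5/27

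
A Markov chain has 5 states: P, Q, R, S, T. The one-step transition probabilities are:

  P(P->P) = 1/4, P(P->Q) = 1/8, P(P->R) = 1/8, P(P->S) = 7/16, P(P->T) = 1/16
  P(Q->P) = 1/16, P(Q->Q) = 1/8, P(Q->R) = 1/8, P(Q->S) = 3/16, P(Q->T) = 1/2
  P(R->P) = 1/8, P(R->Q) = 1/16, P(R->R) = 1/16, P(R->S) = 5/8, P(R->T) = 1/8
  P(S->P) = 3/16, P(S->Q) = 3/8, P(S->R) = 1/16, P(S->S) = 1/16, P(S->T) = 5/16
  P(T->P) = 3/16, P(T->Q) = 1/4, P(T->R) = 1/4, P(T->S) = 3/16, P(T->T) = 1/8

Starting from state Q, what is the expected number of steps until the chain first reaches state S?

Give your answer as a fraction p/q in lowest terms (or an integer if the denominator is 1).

Let h_i = expected steps to first reach S from state i.
Boundary: h_S = 0.
First-step equations for the other states:
  h_P = 1 + 1/4*h_P + 1/8*h_Q + 1/8*h_R + 7/16*h_S + 1/16*h_T
  h_Q = 1 + 1/16*h_P + 1/8*h_Q + 1/8*h_R + 3/16*h_S + 1/2*h_T
  h_R = 1 + 1/8*h_P + 1/16*h_Q + 1/16*h_R + 5/8*h_S + 1/8*h_T
  h_T = 1 + 3/16*h_P + 1/4*h_Q + 1/4*h_R + 3/16*h_S + 1/8*h_T

Substituting h_S = 0 and rearranging gives the linear system (I - Q) h = 1:
  [3/4, -1/8, -1/8, -1/16] . (h_P, h_Q, h_R, h_T) = 1
  [-1/16, 7/8, -1/8, -1/2] . (h_P, h_Q, h_R, h_T) = 1
  [-1/8, -1/16, 15/16, -1/8] . (h_P, h_Q, h_R, h_T) = 1
  [-3/16, -1/4, -1/4, 7/8] . (h_P, h_Q, h_R, h_T) = 1

Solving yields:
  h_P = 3824/1509
  h_Q = 5270/1509
  h_R = 3130/1509
  h_T = 1648/503

Starting state is Q, so the expected hitting time is h_Q = 5270/1509.

Answer: 5270/1509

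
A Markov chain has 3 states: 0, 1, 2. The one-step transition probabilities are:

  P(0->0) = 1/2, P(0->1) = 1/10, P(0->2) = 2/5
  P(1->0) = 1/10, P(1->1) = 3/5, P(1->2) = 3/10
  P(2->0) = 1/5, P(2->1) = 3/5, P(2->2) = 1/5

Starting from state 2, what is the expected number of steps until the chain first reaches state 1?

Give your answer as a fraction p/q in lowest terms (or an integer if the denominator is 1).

Answer: 35/16

Derivation:
Let h_i = expected steps to first reach 1 from state i.
Boundary: h_1 = 0.
First-step equations for the other states:
  h_0 = 1 + 1/2*h_0 + 1/10*h_1 + 2/5*h_2
  h_2 = 1 + 1/5*h_0 + 3/5*h_1 + 1/5*h_2

Substituting h_1 = 0 and rearranging gives the linear system (I - Q) h = 1:
  [1/2, -2/5] . (h_0, h_2) = 1
  [-1/5, 4/5] . (h_0, h_2) = 1

Solving yields:
  h_0 = 15/4
  h_2 = 35/16

Starting state is 2, so the expected hitting time is h_2 = 35/16.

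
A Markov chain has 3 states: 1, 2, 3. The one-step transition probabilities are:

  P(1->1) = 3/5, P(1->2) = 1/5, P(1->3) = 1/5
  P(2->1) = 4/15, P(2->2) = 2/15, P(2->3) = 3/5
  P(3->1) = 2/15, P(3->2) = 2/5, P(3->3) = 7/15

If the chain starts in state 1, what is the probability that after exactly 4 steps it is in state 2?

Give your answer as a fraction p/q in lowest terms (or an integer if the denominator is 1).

Computing P^4 by repeated multiplication:
P^1 =
  1: [3/5, 1/5, 1/5]
  2: [4/15, 2/15, 3/5]
  3: [2/15, 2/5, 7/15]
P^2 =
  1: [11/25, 17/75, 1/3]
  2: [62/225, 14/45, 31/75]
  3: [56/225, 4/15, 109/225]
P^3 =
  1: [83/225, 283/1125, 427/1125]
  2: [1024/3375, 884/3375, 163/375]
  3: [962/3375, 314/1125, 1471/3375]
P^4 =
  1: [1907/5625, 4373/16875, 6781/16875]
  2: [15686/50625, 13642/50625, 7099/16875]
  3: [15368/50625, 4532/16875, 21661/50625]

(P^4)[1 -> 2] = 4373/16875

Answer: 4373/16875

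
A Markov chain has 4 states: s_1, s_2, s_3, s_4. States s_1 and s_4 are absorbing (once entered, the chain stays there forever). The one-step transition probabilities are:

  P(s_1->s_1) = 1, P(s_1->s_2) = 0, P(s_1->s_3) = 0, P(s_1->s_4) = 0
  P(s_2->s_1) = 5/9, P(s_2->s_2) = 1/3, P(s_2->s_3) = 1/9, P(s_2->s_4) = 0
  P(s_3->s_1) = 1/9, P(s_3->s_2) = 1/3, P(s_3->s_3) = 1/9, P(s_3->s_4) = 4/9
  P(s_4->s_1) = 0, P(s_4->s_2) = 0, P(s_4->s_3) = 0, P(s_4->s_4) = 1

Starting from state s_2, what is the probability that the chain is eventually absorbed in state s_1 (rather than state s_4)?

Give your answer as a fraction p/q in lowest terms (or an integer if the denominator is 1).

Let a_i = P(absorbed in s_1 | start in state i).
Boundary conditions: a_s_1 = 1, a_s_4 = 0.
For each transient state i, a_i = sum_j P(i->j) * a_j:
  a_s_2 = 5/9*a_s_1 + 1/3*a_s_2 + 1/9*a_s_3 + 0*a_s_4
  a_s_3 = 1/9*a_s_1 + 1/3*a_s_2 + 1/9*a_s_3 + 4/9*a_s_4

Substituting a_s_1 = 1 and a_s_4 = 0, rearrange to (I - Q) a = r where r[i] = P(i -> s_1):
  [2/3, -1/9] . (a_s_2, a_s_3) = 5/9
  [-1/3, 8/9] . (a_s_2, a_s_3) = 1/9

Solving yields:
  a_s_2 = 41/45
  a_s_3 = 7/15

Starting state is s_2, so the absorption probability is a_s_2 = 41/45.

Answer: 41/45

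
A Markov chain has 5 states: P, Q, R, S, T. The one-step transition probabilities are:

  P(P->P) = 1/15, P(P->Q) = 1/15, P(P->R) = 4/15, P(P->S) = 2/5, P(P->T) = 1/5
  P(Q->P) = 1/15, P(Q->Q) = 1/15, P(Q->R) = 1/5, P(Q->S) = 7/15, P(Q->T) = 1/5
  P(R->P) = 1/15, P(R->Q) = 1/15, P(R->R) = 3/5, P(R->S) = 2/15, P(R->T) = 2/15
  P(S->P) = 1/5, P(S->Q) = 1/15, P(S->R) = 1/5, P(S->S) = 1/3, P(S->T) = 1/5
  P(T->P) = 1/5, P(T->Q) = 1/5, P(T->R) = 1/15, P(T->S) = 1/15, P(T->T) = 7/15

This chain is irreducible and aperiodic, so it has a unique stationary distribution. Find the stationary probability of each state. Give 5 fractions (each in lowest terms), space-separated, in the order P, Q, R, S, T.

The stationary distribution satisfies pi = pi * P, i.e.:
  pi_P = 1/15*pi_P + 1/15*pi_Q + 1/15*pi_R + 1/5*pi_S + 1/5*pi_T
  pi_Q = 1/15*pi_P + 1/15*pi_Q + 1/15*pi_R + 1/15*pi_S + 1/5*pi_T
  pi_R = 4/15*pi_P + 1/5*pi_Q + 3/5*pi_R + 1/5*pi_S + 1/15*pi_T
  pi_S = 2/5*pi_P + 7/15*pi_Q + 2/15*pi_R + 1/3*pi_S + 1/15*pi_T
  pi_T = 1/5*pi_P + 1/5*pi_Q + 2/15*pi_R + 1/5*pi_S + 7/15*pi_T
with normalization: pi_P + pi_Q + pi_R + pi_S + pi_T = 1.

Using the first 4 balance equations plus normalization, the linear system A*pi = b is:
  [-14/15, 1/15, 1/15, 1/5, 1/5] . pi = 0
  [1/15, -14/15, 1/15, 1/15, 1/5] . pi = 0
  [4/15, 1/5, -2/5, 1/5, 1/15] . pi = 0
  [2/5, 7/15, 2/15, -2/3, 1/15] . pi = 0
  [1, 1, 1, 1, 1] . pi = 1

Solving yields:
  pi_P = 3265/25061
  pi_Q = 2493/25061
  pi_R = 7346/25061
  pi_S = 5790/25061
  pi_T = 6167/25061

Verification (pi * P):
  3265/25061*1/15 + 2493/25061*1/15 + 7346/25061*1/15 + 5790/25061*1/5 + 6167/25061*1/5 = 3265/25061 = pi_P  (ok)
  3265/25061*1/15 + 2493/25061*1/15 + 7346/25061*1/15 + 5790/25061*1/15 + 6167/25061*1/5 = 2493/25061 = pi_Q  (ok)
  3265/25061*4/15 + 2493/25061*1/5 + 7346/25061*3/5 + 5790/25061*1/5 + 6167/25061*1/15 = 7346/25061 = pi_R  (ok)
  3265/25061*2/5 + 2493/25061*7/15 + 7346/25061*2/15 + 5790/25061*1/3 + 6167/25061*1/15 = 5790/25061 = pi_S  (ok)
  3265/25061*1/5 + 2493/25061*1/5 + 7346/25061*2/15 + 5790/25061*1/5 + 6167/25061*7/15 = 6167/25061 = pi_T  (ok)

Answer: 3265/25061 2493/25061 7346/25061 5790/25061 6167/25061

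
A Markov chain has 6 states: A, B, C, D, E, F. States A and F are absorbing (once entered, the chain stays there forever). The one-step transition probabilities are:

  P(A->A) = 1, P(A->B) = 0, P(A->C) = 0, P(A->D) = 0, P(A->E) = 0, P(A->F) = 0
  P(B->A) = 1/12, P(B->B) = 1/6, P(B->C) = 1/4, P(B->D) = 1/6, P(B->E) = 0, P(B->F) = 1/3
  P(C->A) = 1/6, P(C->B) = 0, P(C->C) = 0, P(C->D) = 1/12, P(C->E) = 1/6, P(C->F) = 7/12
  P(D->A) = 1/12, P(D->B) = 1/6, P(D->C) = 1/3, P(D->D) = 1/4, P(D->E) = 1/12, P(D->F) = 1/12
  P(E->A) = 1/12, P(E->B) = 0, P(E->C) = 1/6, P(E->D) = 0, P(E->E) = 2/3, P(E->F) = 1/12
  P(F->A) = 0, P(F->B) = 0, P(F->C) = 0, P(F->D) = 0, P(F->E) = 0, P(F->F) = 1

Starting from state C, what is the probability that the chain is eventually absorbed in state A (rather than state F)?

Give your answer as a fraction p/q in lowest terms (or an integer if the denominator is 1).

Let a_i = P(absorbed in A | start in state i).
Boundary conditions: a_A = 1, a_F = 0.
For each transient state i, a_i = sum_j P(i->j) * a_j:
  a_B = 1/12*a_A + 1/6*a_B + 1/4*a_C + 1/6*a_D + 0*a_E + 1/3*a_F
  a_C = 1/6*a_A + 0*a_B + 0*a_C + 1/12*a_D + 1/6*a_E + 7/12*a_F
  a_D = 1/12*a_A + 1/6*a_B + 1/3*a_C + 1/4*a_D + 1/12*a_E + 1/12*a_F
  a_E = 1/12*a_A + 0*a_B + 1/6*a_C + 0*a_D + 2/3*a_E + 1/12*a_F

Substituting a_A = 1 and a_F = 0, rearrange to (I - Q) a = r where r[i] = P(i -> A):
  [5/6, -1/4, -1/6, 0] . (a_B, a_C, a_D, a_E) = 1/12
  [0, 1, -1/12, -1/6] . (a_B, a_C, a_D, a_E) = 1/6
  [-1/6, -1/3, 3/4, -1/12] . (a_B, a_C, a_D, a_E) = 1/12
  [0, -1/6, 0, 1/3] . (a_B, a_C, a_D, a_E) = 1/12

Solving yields:
  a_B = 863/3580
  a_C = 459/1790
  a_D = 287/895
  a_E = 677/1790

Starting state is C, so the absorption probability is a_C = 459/1790.

Answer: 459/1790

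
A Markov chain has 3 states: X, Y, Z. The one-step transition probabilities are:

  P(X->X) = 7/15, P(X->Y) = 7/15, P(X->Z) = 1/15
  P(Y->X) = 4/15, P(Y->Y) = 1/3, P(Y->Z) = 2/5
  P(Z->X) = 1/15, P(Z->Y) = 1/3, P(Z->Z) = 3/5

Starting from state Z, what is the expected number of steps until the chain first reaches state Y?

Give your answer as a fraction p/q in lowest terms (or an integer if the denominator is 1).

Answer: 135/47

Derivation:
Let h_i = expected steps to first reach Y from state i.
Boundary: h_Y = 0.
First-step equations for the other states:
  h_X = 1 + 7/15*h_X + 7/15*h_Y + 1/15*h_Z
  h_Z = 1 + 1/15*h_X + 1/3*h_Y + 3/5*h_Z

Substituting h_Y = 0 and rearranging gives the linear system (I - Q) h = 1:
  [8/15, -1/15] . (h_X, h_Z) = 1
  [-1/15, 2/5] . (h_X, h_Z) = 1

Solving yields:
  h_X = 105/47
  h_Z = 135/47

Starting state is Z, so the expected hitting time is h_Z = 135/47.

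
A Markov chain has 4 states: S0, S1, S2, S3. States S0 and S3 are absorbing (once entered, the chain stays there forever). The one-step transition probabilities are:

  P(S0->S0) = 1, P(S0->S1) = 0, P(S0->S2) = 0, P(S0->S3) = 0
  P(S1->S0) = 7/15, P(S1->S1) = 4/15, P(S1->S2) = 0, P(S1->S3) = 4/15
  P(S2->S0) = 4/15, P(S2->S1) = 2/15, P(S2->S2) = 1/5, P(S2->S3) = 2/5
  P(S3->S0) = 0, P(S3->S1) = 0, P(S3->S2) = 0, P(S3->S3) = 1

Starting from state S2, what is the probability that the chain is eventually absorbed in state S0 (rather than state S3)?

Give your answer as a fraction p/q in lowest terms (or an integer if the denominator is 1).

Answer: 29/66

Derivation:
Let a_i = P(absorbed in S0 | start in state i).
Boundary conditions: a_S0 = 1, a_S3 = 0.
For each transient state i, a_i = sum_j P(i->j) * a_j:
  a_S1 = 7/15*a_S0 + 4/15*a_S1 + 0*a_S2 + 4/15*a_S3
  a_S2 = 4/15*a_S0 + 2/15*a_S1 + 1/5*a_S2 + 2/5*a_S3

Substituting a_S0 = 1 and a_S3 = 0, rearrange to (I - Q) a = r where r[i] = P(i -> S0):
  [11/15, 0] . (a_S1, a_S2) = 7/15
  [-2/15, 4/5] . (a_S1, a_S2) = 4/15

Solving yields:
  a_S1 = 7/11
  a_S2 = 29/66

Starting state is S2, so the absorption probability is a_S2 = 29/66.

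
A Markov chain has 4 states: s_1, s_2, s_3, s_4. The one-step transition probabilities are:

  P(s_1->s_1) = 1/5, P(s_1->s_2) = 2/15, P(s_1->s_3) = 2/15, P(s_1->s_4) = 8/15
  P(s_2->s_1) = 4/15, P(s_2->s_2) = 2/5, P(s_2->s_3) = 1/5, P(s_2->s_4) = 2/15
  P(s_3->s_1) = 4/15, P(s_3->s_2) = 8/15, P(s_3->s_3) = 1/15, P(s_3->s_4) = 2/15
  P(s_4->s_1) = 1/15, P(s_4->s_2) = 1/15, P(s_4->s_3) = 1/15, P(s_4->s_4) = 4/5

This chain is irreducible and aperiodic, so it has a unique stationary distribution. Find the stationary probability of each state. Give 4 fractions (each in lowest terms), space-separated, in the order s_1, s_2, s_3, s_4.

Answer: 1/7 22/119 12/119 4/7

Derivation:
The stationary distribution satisfies pi = pi * P, i.e.:
  pi_s_1 = 1/5*pi_s_1 + 4/15*pi_s_2 + 4/15*pi_s_3 + 1/15*pi_s_4
  pi_s_2 = 2/15*pi_s_1 + 2/5*pi_s_2 + 8/15*pi_s_3 + 1/15*pi_s_4
  pi_s_3 = 2/15*pi_s_1 + 1/5*pi_s_2 + 1/15*pi_s_3 + 1/15*pi_s_4
  pi_s_4 = 8/15*pi_s_1 + 2/15*pi_s_2 + 2/15*pi_s_3 + 4/5*pi_s_4
with normalization: pi_s_1 + pi_s_2 + pi_s_3 + pi_s_4 = 1.

Using the first 3 balance equations plus normalization, the linear system A*pi = b is:
  [-4/5, 4/15, 4/15, 1/15] . pi = 0
  [2/15, -3/5, 8/15, 1/15] . pi = 0
  [2/15, 1/5, -14/15, 1/15] . pi = 0
  [1, 1, 1, 1] . pi = 1

Solving yields:
  pi_s_1 = 1/7
  pi_s_2 = 22/119
  pi_s_3 = 12/119
  pi_s_4 = 4/7

Verification (pi * P):
  1/7*1/5 + 22/119*4/15 + 12/119*4/15 + 4/7*1/15 = 1/7 = pi_s_1  (ok)
  1/7*2/15 + 22/119*2/5 + 12/119*8/15 + 4/7*1/15 = 22/119 = pi_s_2  (ok)
  1/7*2/15 + 22/119*1/5 + 12/119*1/15 + 4/7*1/15 = 12/119 = pi_s_3  (ok)
  1/7*8/15 + 22/119*2/15 + 12/119*2/15 + 4/7*4/5 = 4/7 = pi_s_4  (ok)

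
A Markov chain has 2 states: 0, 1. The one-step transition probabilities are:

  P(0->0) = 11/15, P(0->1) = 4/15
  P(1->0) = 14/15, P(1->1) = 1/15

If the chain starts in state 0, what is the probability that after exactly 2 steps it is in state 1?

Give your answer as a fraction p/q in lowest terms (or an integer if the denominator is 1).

Computing P^2 by repeated multiplication:
P^1 =
  0: [11/15, 4/15]
  1: [14/15, 1/15]
P^2 =
  0: [59/75, 16/75]
  1: [56/75, 19/75]

(P^2)[0 -> 1] = 16/75

Answer: 16/75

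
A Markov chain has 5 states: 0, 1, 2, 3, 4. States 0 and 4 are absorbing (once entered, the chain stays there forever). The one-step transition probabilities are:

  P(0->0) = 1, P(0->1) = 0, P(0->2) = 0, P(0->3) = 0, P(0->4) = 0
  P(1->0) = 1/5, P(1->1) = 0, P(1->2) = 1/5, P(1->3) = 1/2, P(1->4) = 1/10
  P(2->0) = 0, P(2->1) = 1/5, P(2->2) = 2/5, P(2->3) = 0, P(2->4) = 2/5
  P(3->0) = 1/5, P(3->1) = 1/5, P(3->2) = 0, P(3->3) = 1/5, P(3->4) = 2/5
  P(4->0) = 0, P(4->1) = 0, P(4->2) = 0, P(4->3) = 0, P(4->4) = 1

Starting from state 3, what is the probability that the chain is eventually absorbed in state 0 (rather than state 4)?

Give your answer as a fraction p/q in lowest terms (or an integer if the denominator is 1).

Answer: 34/97

Derivation:
Let a_i = P(absorbed in 0 | start in state i).
Boundary conditions: a_0 = 1, a_4 = 0.
For each transient state i, a_i = sum_j P(i->j) * a_j:
  a_1 = 1/5*a_0 + 0*a_1 + 1/5*a_2 + 1/2*a_3 + 1/10*a_4
  a_2 = 0*a_0 + 1/5*a_1 + 2/5*a_2 + 0*a_3 + 2/5*a_4
  a_3 = 1/5*a_0 + 1/5*a_1 + 0*a_2 + 1/5*a_3 + 2/5*a_4

Substituting a_0 = 1 and a_4 = 0, rearrange to (I - Q) a = r where r[i] = P(i -> 0):
  [1, -1/5, -1/2] . (a_1, a_2, a_3) = 1/5
  [-1/5, 3/5, 0] . (a_1, a_2, a_3) = 0
  [-1/5, 0, 4/5] . (a_1, a_2, a_3) = 1/5

Solving yields:
  a_1 = 39/97
  a_2 = 13/97
  a_3 = 34/97

Starting state is 3, so the absorption probability is a_3 = 34/97.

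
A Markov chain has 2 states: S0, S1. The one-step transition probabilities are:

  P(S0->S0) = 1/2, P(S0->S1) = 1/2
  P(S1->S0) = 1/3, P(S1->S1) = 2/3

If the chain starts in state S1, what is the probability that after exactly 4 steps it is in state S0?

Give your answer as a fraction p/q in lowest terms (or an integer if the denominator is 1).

Computing P^4 by repeated multiplication:
P^1 =
  S0: [1/2, 1/2]
  S1: [1/3, 2/3]
P^2 =
  S0: [5/12, 7/12]
  S1: [7/18, 11/18]
P^3 =
  S0: [29/72, 43/72]
  S1: [43/108, 65/108]
P^4 =
  S0: [173/432, 259/432]
  S1: [259/648, 389/648]

(P^4)[S1 -> S0] = 259/648

Answer: 259/648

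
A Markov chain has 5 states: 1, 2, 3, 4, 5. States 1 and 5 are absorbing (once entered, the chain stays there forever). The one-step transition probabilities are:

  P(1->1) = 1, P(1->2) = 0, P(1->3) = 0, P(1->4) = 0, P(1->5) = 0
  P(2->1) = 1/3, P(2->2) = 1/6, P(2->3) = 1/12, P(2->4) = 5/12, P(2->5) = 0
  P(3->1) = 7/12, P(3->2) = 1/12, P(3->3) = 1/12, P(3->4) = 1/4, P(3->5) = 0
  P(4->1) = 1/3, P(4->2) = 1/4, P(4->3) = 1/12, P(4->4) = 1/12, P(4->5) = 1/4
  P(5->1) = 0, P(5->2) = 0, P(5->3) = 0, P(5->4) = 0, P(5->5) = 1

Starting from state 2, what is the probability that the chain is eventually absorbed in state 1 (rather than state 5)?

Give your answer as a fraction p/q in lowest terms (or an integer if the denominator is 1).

Answer: 136/165

Derivation:
Let a_i = P(absorbed in 1 | start in state i).
Boundary conditions: a_1 = 1, a_5 = 0.
For each transient state i, a_i = sum_j P(i->j) * a_j:
  a_2 = 1/3*a_1 + 1/6*a_2 + 1/12*a_3 + 5/12*a_4 + 0*a_5
  a_3 = 7/12*a_1 + 1/12*a_2 + 1/12*a_3 + 1/4*a_4 + 0*a_5
  a_4 = 1/3*a_1 + 1/4*a_2 + 1/12*a_3 + 1/12*a_4 + 1/4*a_5

Substituting a_1 = 1 and a_5 = 0, rearrange to (I - Q) a = r where r[i] = P(i -> 1):
  [5/6, -1/12, -5/12] . (a_2, a_3, a_4) = 1/3
  [-1/12, 11/12, -1/4] . (a_2, a_3, a_4) = 7/12
  [-1/4, -1/12, 11/12] . (a_2, a_3, a_4) = 1/3

Solving yields:
  a_2 = 136/165
  a_3 = 59/66
  a_4 = 221/330

Starting state is 2, so the absorption probability is a_2 = 136/165.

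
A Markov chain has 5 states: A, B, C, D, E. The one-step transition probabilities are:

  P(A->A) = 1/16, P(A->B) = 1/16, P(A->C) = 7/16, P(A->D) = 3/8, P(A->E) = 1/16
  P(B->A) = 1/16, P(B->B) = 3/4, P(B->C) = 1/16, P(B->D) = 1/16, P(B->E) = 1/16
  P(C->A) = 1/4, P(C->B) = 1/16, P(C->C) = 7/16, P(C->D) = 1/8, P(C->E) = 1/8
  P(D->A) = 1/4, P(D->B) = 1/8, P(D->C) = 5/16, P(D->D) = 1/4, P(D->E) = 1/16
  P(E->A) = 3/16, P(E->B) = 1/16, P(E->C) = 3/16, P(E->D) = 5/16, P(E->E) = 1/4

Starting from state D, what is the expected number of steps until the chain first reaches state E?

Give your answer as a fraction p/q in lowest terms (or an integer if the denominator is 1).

Answer: 23552/1927

Derivation:
Let h_i = expected steps to first reach E from state i.
Boundary: h_E = 0.
First-step equations for the other states:
  h_A = 1 + 1/16*h_A + 1/16*h_B + 7/16*h_C + 3/8*h_D + 1/16*h_E
  h_B = 1 + 1/16*h_A + 3/4*h_B + 1/16*h_C + 1/16*h_D + 1/16*h_E
  h_C = 1 + 1/4*h_A + 1/16*h_B + 7/16*h_C + 1/8*h_D + 1/8*h_E
  h_D = 1 + 1/4*h_A + 1/8*h_B + 5/16*h_C + 1/4*h_D + 1/16*h_E

Substituting h_E = 0 and rearranging gives the linear system (I - Q) h = 1:
  [15/16, -1/16, -7/16, -3/8] . (h_A, h_B, h_C, h_D) = 1
  [-1/16, 1/4, -1/16, -1/16] . (h_A, h_B, h_C, h_D) = 1
  [-1/4, -1/16, 9/16, -1/8] . (h_A, h_B, h_C, h_D) = 1
  [-1/4, -1/8, -5/16, 3/4] . (h_A, h_B, h_C, h_D) = 1

Solving yields:
  h_A = 23296/1927
  h_B = 24864/1927
  h_C = 21776/1927
  h_D = 23552/1927

Starting state is D, so the expected hitting time is h_D = 23552/1927.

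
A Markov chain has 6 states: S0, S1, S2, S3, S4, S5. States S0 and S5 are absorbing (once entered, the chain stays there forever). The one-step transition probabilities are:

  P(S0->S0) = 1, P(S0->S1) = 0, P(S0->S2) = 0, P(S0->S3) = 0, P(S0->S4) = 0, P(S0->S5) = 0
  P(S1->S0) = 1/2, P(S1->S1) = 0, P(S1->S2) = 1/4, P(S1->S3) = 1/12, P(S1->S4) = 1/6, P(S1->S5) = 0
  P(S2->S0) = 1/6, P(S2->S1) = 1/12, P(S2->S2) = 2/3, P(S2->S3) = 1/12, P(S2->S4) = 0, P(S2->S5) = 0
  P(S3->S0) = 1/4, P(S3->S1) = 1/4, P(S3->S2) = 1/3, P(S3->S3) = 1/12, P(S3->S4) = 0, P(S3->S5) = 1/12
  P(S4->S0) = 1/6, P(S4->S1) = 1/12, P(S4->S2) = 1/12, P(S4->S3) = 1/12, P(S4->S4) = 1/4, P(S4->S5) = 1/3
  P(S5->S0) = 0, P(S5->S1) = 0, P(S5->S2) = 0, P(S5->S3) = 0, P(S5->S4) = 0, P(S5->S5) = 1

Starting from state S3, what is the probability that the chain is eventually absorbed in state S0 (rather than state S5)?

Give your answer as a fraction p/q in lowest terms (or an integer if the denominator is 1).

Let a_i = P(absorbed in S0 | start in state i).
Boundary conditions: a_S0 = 1, a_S5 = 0.
For each transient state i, a_i = sum_j P(i->j) * a_j:
  a_S1 = 1/2*a_S0 + 0*a_S1 + 1/4*a_S2 + 1/12*a_S3 + 1/6*a_S4 + 0*a_S5
  a_S2 = 1/6*a_S0 + 1/12*a_S1 + 2/3*a_S2 + 1/12*a_S3 + 0*a_S4 + 0*a_S5
  a_S3 = 1/4*a_S0 + 1/4*a_S1 + 1/3*a_S2 + 1/12*a_S3 + 0*a_S4 + 1/12*a_S5
  a_S4 = 1/6*a_S0 + 1/12*a_S1 + 1/12*a_S2 + 1/12*a_S3 + 1/4*a_S4 + 1/3*a_S5

Substituting a_S0 = 1 and a_S5 = 0, rearrange to (I - Q) a = r where r[i] = P(i -> S0):
  [1, -1/4, -1/12, -1/6] . (a_S1, a_S2, a_S3, a_S4) = 1/2
  [-1/12, 1/3, -1/12, 0] . (a_S1, a_S2, a_S3, a_S4) = 1/6
  [-1/4, -1/3, 11/12, 0] . (a_S1, a_S2, a_S3, a_S4) = 1/4
  [-1/12, -1/12, -1/12, 3/4] . (a_S1, a_S2, a_S3, a_S4) = 1/6

Solving yields:
  a_S1 = 3265/3658
  a_S2 = 3429/3658
  a_S3 = 3135/3658
  a_S4 = 1905/3658

Starting state is S3, so the absorption probability is a_S3 = 3135/3658.

Answer: 3135/3658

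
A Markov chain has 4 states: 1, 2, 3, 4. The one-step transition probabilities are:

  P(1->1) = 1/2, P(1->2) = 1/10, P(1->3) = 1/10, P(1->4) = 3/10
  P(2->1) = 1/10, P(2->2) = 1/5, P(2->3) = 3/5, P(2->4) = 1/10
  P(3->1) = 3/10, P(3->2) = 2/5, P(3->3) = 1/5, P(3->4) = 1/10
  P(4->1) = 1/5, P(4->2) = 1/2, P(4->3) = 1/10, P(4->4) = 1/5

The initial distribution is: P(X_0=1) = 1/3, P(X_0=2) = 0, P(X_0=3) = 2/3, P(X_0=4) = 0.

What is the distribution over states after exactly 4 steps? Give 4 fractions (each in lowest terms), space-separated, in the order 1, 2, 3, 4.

Propagating the distribution step by step (d_{t+1} = d_t * P):
d_0 = (1=1/3, 2=0, 3=2/3, 4=0)
  d_1[1] = 1/3*1/2 + 0*1/10 + 2/3*3/10 + 0*1/5 = 11/30
  d_1[2] = 1/3*1/10 + 0*1/5 + 2/3*2/5 + 0*1/2 = 3/10
  d_1[3] = 1/3*1/10 + 0*3/5 + 2/3*1/5 + 0*1/10 = 1/6
  d_1[4] = 1/3*3/10 + 0*1/10 + 2/3*1/10 + 0*1/5 = 1/6
d_1 = (1=11/30, 2=3/10, 3=1/6, 4=1/6)
  d_2[1] = 11/30*1/2 + 3/10*1/10 + 1/6*3/10 + 1/6*1/5 = 89/300
  d_2[2] = 11/30*1/10 + 3/10*1/5 + 1/6*2/5 + 1/6*1/2 = 37/150
  d_2[3] = 11/30*1/10 + 3/10*3/5 + 1/6*1/5 + 1/6*1/10 = 4/15
  d_2[4] = 11/30*3/10 + 3/10*1/10 + 1/6*1/10 + 1/6*1/5 = 19/100
d_2 = (1=89/300, 2=37/150, 3=4/15, 4=19/100)
  d_3[1] = 89/300*1/2 + 37/150*1/10 + 4/15*3/10 + 19/100*1/5 = 291/1000
  d_3[2] = 89/300*1/10 + 37/150*1/5 + 4/15*2/5 + 19/100*1/2 = 421/1500
  d_3[3] = 89/300*1/10 + 37/150*3/5 + 4/15*1/5 + 19/100*1/10 = 1/4
  d_3[4] = 89/300*3/10 + 37/150*1/10 + 4/15*1/10 + 19/100*1/5 = 107/600
d_3 = (1=291/1000, 2=421/1500, 3=1/4, 4=107/600)
  d_4[1] = 291/1000*1/2 + 421/1500*1/10 + 1/4*3/10 + 107/600*1/5 = 8527/30000
  d_4[2] = 291/1000*1/10 + 421/1500*1/5 + 1/4*2/5 + 107/600*1/2 = 343/1250
  d_4[3] = 291/1000*1/10 + 421/1500*3/5 + 1/4*1/5 + 107/600*1/10 = 199/750
  d_4[4] = 291/1000*3/10 + 421/1500*1/10 + 1/4*1/10 + 107/600*1/5 = 5281/30000
d_4 = (1=8527/30000, 2=343/1250, 3=199/750, 4=5281/30000)

Answer: 8527/30000 343/1250 199/750 5281/30000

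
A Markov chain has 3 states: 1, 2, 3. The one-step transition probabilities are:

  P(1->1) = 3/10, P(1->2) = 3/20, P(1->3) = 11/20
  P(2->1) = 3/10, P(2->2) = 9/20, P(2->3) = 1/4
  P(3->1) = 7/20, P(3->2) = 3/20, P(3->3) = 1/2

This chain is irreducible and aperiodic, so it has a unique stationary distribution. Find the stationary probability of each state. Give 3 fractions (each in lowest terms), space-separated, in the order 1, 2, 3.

The stationary distribution satisfies pi = pi * P, i.e.:
  pi_1 = 3/10*pi_1 + 3/10*pi_2 + 7/20*pi_3
  pi_2 = 3/20*pi_1 + 9/20*pi_2 + 3/20*pi_3
  pi_3 = 11/20*pi_1 + 1/4*pi_2 + 1/2*pi_3
with normalization: pi_1 + pi_2 + pi_3 = 1.

Using the first 2 balance equations plus normalization, the linear system A*pi = b is:
  [-7/10, 3/10, 7/20] . pi = 0
  [3/20, -11/20, 3/20] . pi = 0
  [1, 1, 1] . pi = 1

Solving yields:
  pi_1 = 95/294
  pi_2 = 3/14
  pi_3 = 68/147

Verification (pi * P):
  95/294*3/10 + 3/14*3/10 + 68/147*7/20 = 95/294 = pi_1  (ok)
  95/294*3/20 + 3/14*9/20 + 68/147*3/20 = 3/14 = pi_2  (ok)
  95/294*11/20 + 3/14*1/4 + 68/147*1/2 = 68/147 = pi_3  (ok)

Answer: 95/294 3/14 68/147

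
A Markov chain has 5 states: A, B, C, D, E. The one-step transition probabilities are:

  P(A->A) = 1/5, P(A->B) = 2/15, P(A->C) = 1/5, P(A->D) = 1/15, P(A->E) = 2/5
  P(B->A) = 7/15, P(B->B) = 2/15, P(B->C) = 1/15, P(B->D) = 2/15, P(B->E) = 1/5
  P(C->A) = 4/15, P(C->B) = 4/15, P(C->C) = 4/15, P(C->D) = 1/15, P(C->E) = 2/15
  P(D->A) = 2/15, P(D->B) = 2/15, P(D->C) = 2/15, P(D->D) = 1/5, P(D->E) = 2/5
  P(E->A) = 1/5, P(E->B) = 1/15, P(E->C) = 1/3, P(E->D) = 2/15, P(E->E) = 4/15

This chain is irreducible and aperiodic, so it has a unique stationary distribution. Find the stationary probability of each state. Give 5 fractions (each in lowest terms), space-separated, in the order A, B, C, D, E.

Answer: 598/2427 352/2427 182/809 265/2427 222/809

Derivation:
The stationary distribution satisfies pi = pi * P, i.e.:
  pi_A = 1/5*pi_A + 7/15*pi_B + 4/15*pi_C + 2/15*pi_D + 1/5*pi_E
  pi_B = 2/15*pi_A + 2/15*pi_B + 4/15*pi_C + 2/15*pi_D + 1/15*pi_E
  pi_C = 1/5*pi_A + 1/15*pi_B + 4/15*pi_C + 2/15*pi_D + 1/3*pi_E
  pi_D = 1/15*pi_A + 2/15*pi_B + 1/15*pi_C + 1/5*pi_D + 2/15*pi_E
  pi_E = 2/5*pi_A + 1/5*pi_B + 2/15*pi_C + 2/5*pi_D + 4/15*pi_E
with normalization: pi_A + pi_B + pi_C + pi_D + pi_E = 1.

Using the first 4 balance equations plus normalization, the linear system A*pi = b is:
  [-4/5, 7/15, 4/15, 2/15, 1/5] . pi = 0
  [2/15, -13/15, 4/15, 2/15, 1/15] . pi = 0
  [1/5, 1/15, -11/15, 2/15, 1/3] . pi = 0
  [1/15, 2/15, 1/15, -4/5, 2/15] . pi = 0
  [1, 1, 1, 1, 1] . pi = 1

Solving yields:
  pi_A = 598/2427
  pi_B = 352/2427
  pi_C = 182/809
  pi_D = 265/2427
  pi_E = 222/809

Verification (pi * P):
  598/2427*1/5 + 352/2427*7/15 + 182/809*4/15 + 265/2427*2/15 + 222/809*1/5 = 598/2427 = pi_A  (ok)
  598/2427*2/15 + 352/2427*2/15 + 182/809*4/15 + 265/2427*2/15 + 222/809*1/15 = 352/2427 = pi_B  (ok)
  598/2427*1/5 + 352/2427*1/15 + 182/809*4/15 + 265/2427*2/15 + 222/809*1/3 = 182/809 = pi_C  (ok)
  598/2427*1/15 + 352/2427*2/15 + 182/809*1/15 + 265/2427*1/5 + 222/809*2/15 = 265/2427 = pi_D  (ok)
  598/2427*2/5 + 352/2427*1/5 + 182/809*2/15 + 265/2427*2/5 + 222/809*4/15 = 222/809 = pi_E  (ok)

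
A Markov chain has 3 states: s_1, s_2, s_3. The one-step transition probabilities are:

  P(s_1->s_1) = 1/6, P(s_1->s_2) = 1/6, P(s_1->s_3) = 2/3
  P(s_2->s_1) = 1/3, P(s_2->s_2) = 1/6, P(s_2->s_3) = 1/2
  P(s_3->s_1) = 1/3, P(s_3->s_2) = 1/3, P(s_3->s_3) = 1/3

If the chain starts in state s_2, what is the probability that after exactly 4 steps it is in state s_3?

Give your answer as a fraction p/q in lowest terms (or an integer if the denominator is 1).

Answer: 203/432

Derivation:
Computing P^4 by repeated multiplication:
P^1 =
  s_1: [1/6, 1/6, 2/3]
  s_2: [1/3, 1/6, 1/2]
  s_3: [1/3, 1/3, 1/3]
P^2 =
  s_1: [11/36, 5/18, 5/12]
  s_2: [5/18, 1/4, 17/36]
  s_3: [5/18, 2/9, 1/2]
P^3 =
  s_1: [61/216, 17/72, 13/27]
  s_2: [31/108, 53/216, 101/216]
  s_3: [31/108, 1/4, 25/54]
P^4 =
  s_1: [371/1296, 20/81, 605/1296]
  s_2: [185/648, 317/1296, 203/432]
  s_3: [185/648, 79/324, 305/648]

(P^4)[s_2 -> s_3] = 203/432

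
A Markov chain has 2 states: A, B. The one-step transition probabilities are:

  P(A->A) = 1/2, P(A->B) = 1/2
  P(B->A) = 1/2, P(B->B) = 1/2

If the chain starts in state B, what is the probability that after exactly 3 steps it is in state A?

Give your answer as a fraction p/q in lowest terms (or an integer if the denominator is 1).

Answer: 1/2

Derivation:
Computing P^3 by repeated multiplication:
P^1 =
  A: [1/2, 1/2]
  B: [1/2, 1/2]
P^2 =
  A: [1/2, 1/2]
  B: [1/2, 1/2]
P^3 =
  A: [1/2, 1/2]
  B: [1/2, 1/2]

(P^3)[B -> A] = 1/2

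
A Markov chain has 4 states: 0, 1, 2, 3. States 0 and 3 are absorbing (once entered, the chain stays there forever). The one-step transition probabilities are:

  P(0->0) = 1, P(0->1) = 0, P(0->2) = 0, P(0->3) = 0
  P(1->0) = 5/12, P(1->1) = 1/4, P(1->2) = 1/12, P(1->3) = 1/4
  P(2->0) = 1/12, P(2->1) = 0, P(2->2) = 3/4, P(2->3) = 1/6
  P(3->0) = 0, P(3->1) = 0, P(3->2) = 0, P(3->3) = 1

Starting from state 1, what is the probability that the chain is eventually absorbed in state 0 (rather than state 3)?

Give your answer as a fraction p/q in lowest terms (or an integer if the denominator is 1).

Answer: 16/27

Derivation:
Let a_i = P(absorbed in 0 | start in state i).
Boundary conditions: a_0 = 1, a_3 = 0.
For each transient state i, a_i = sum_j P(i->j) * a_j:
  a_1 = 5/12*a_0 + 1/4*a_1 + 1/12*a_2 + 1/4*a_3
  a_2 = 1/12*a_0 + 0*a_1 + 3/4*a_2 + 1/6*a_3

Substituting a_0 = 1 and a_3 = 0, rearrange to (I - Q) a = r where r[i] = P(i -> 0):
  [3/4, -1/12] . (a_1, a_2) = 5/12
  [0, 1/4] . (a_1, a_2) = 1/12

Solving yields:
  a_1 = 16/27
  a_2 = 1/3

Starting state is 1, so the absorption probability is a_1 = 16/27.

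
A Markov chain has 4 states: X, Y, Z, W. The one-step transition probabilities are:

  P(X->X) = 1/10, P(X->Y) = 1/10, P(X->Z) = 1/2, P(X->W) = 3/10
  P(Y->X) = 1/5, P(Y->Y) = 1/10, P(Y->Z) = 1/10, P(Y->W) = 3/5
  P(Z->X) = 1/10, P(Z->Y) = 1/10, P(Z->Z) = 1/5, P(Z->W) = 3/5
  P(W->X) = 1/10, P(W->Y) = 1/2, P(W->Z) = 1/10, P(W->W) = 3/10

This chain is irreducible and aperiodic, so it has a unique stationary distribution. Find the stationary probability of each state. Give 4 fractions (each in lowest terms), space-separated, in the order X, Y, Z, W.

Answer: 167/1312 179/656 55/328 567/1312

Derivation:
The stationary distribution satisfies pi = pi * P, i.e.:
  pi_X = 1/10*pi_X + 1/5*pi_Y + 1/10*pi_Z + 1/10*pi_W
  pi_Y = 1/10*pi_X + 1/10*pi_Y + 1/10*pi_Z + 1/2*pi_W
  pi_Z = 1/2*pi_X + 1/10*pi_Y + 1/5*pi_Z + 1/10*pi_W
  pi_W = 3/10*pi_X + 3/5*pi_Y + 3/5*pi_Z + 3/10*pi_W
with normalization: pi_X + pi_Y + pi_Z + pi_W = 1.

Using the first 3 balance equations plus normalization, the linear system A*pi = b is:
  [-9/10, 1/5, 1/10, 1/10] . pi = 0
  [1/10, -9/10, 1/10, 1/2] . pi = 0
  [1/2, 1/10, -4/5, 1/10] . pi = 0
  [1, 1, 1, 1] . pi = 1

Solving yields:
  pi_X = 167/1312
  pi_Y = 179/656
  pi_Z = 55/328
  pi_W = 567/1312

Verification (pi * P):
  167/1312*1/10 + 179/656*1/5 + 55/328*1/10 + 567/1312*1/10 = 167/1312 = pi_X  (ok)
  167/1312*1/10 + 179/656*1/10 + 55/328*1/10 + 567/1312*1/2 = 179/656 = pi_Y  (ok)
  167/1312*1/2 + 179/656*1/10 + 55/328*1/5 + 567/1312*1/10 = 55/328 = pi_Z  (ok)
  167/1312*3/10 + 179/656*3/5 + 55/328*3/5 + 567/1312*3/10 = 567/1312 = pi_W  (ok)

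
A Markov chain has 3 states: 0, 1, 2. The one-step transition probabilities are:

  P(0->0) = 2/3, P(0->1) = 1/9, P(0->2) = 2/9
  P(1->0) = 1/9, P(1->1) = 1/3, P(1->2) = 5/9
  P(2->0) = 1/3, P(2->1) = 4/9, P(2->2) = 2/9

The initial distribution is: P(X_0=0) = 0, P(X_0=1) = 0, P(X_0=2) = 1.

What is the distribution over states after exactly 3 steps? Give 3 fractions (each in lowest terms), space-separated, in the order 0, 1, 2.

Answer: 281/729 217/729 77/243

Derivation:
Propagating the distribution step by step (d_{t+1} = d_t * P):
d_0 = (0=0, 1=0, 2=1)
  d_1[0] = 0*2/3 + 0*1/9 + 1*1/3 = 1/3
  d_1[1] = 0*1/9 + 0*1/3 + 1*4/9 = 4/9
  d_1[2] = 0*2/9 + 0*5/9 + 1*2/9 = 2/9
d_1 = (0=1/3, 1=4/9, 2=2/9)
  d_2[0] = 1/3*2/3 + 4/9*1/9 + 2/9*1/3 = 28/81
  d_2[1] = 1/3*1/9 + 4/9*1/3 + 2/9*4/9 = 23/81
  d_2[2] = 1/3*2/9 + 4/9*5/9 + 2/9*2/9 = 10/27
d_2 = (0=28/81, 1=23/81, 2=10/27)
  d_3[0] = 28/81*2/3 + 23/81*1/9 + 10/27*1/3 = 281/729
  d_3[1] = 28/81*1/9 + 23/81*1/3 + 10/27*4/9 = 217/729
  d_3[2] = 28/81*2/9 + 23/81*5/9 + 10/27*2/9 = 77/243
d_3 = (0=281/729, 1=217/729, 2=77/243)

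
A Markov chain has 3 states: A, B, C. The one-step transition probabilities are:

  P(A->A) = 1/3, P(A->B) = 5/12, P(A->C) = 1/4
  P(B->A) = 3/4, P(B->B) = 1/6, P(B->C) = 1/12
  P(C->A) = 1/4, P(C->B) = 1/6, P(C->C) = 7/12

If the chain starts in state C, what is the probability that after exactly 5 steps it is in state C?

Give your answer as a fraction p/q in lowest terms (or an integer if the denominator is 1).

Answer: 13019/41472

Derivation:
Computing P^5 by repeated multiplication:
P^1 =
  A: [1/3, 5/12, 1/4]
  B: [3/4, 1/6, 1/12]
  C: [1/4, 1/6, 7/12]
P^2 =
  A: [35/72, 1/4, 19/72]
  B: [19/48, 17/48, 1/4]
  C: [17/48, 11/48, 5/12]
P^3 =
  A: [359/864, 83/288, 8/27]
  B: [265/576, 17/64, 79/288]
  C: [227/576, 49/192, 101/288]
P^4 =
  A: [4445/10368, 935/3456, 1559/5184]
  B: [2911/6912, 649/2304, 1027/3456]
  C: [2837/6912, 611/2304, 1121/3456]
P^5 =
  A: [52379/124416, 11357/41472, 18983/62208]
  B: [35329/82944, 7519/27648, 12529/41472]
  C: [34571/82944, 7445/27648, 13019/41472]

(P^5)[C -> C] = 13019/41472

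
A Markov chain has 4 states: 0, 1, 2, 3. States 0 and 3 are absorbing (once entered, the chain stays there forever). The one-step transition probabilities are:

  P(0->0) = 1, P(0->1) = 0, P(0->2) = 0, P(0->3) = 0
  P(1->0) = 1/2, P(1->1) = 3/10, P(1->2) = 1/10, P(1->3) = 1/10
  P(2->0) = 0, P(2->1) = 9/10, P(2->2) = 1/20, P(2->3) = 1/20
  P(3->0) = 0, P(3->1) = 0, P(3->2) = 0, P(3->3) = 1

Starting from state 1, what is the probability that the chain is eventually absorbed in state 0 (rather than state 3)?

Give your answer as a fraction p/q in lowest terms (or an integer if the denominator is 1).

Answer: 19/23

Derivation:
Let a_i = P(absorbed in 0 | start in state i).
Boundary conditions: a_0 = 1, a_3 = 0.
For each transient state i, a_i = sum_j P(i->j) * a_j:
  a_1 = 1/2*a_0 + 3/10*a_1 + 1/10*a_2 + 1/10*a_3
  a_2 = 0*a_0 + 9/10*a_1 + 1/20*a_2 + 1/20*a_3

Substituting a_0 = 1 and a_3 = 0, rearrange to (I - Q) a = r where r[i] = P(i -> 0):
  [7/10, -1/10] . (a_1, a_2) = 1/2
  [-9/10, 19/20] . (a_1, a_2) = 0

Solving yields:
  a_1 = 19/23
  a_2 = 18/23

Starting state is 1, so the absorption probability is a_1 = 19/23.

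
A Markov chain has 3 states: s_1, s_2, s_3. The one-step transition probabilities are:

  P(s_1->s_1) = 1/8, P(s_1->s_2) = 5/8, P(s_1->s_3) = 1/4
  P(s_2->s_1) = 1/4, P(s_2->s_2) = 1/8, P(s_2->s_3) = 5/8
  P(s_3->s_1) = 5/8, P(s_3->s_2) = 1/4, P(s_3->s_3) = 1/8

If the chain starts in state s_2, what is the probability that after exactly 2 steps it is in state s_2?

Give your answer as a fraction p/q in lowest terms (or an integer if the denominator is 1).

Answer: 21/64

Derivation:
Computing P^2 by repeated multiplication:
P^1 =
  s_1: [1/8, 5/8, 1/4]
  s_2: [1/4, 1/8, 5/8]
  s_3: [5/8, 1/4, 1/8]
P^2 =
  s_1: [21/64, 7/32, 29/64]
  s_2: [29/64, 21/64, 7/32]
  s_3: [7/32, 29/64, 21/64]

(P^2)[s_2 -> s_2] = 21/64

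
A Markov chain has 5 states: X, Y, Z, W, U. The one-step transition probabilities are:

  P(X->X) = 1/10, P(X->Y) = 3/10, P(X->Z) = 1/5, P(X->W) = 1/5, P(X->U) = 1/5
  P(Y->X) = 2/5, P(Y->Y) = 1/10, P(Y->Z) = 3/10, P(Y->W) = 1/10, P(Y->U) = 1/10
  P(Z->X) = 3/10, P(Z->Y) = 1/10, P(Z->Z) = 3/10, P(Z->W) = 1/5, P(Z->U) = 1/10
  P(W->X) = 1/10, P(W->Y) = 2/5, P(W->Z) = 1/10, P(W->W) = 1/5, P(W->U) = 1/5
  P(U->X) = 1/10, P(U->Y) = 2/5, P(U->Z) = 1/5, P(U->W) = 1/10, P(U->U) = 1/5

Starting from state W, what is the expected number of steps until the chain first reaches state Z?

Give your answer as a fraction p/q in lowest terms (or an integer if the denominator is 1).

Let h_i = expected steps to first reach Z from state i.
Boundary: h_Z = 0.
First-step equations for the other states:
  h_X = 1 + 1/10*h_X + 3/10*h_Y + 1/5*h_Z + 1/5*h_W + 1/5*h_U
  h_Y = 1 + 2/5*h_X + 1/10*h_Y + 3/10*h_Z + 1/10*h_W + 1/10*h_U
  h_W = 1 + 1/10*h_X + 2/5*h_Y + 1/10*h_Z + 1/5*h_W + 1/5*h_U
  h_U = 1 + 1/10*h_X + 2/5*h_Y + 1/5*h_Z + 1/10*h_W + 1/5*h_U

Substituting h_Z = 0 and rearranging gives the linear system (I - Q) h = 1:
  [9/10, -3/10, -1/5, -1/5] . (h_X, h_Y, h_W, h_U) = 1
  [-2/5, 9/10, -1/10, -1/10] . (h_X, h_Y, h_W, h_U) = 1
  [-1/10, -2/5, 4/5, -1/5] . (h_X, h_Y, h_W, h_U) = 1
  [-1/10, -2/5, -1/10, 4/5] . (h_X, h_Y, h_W, h_U) = 1

Solving yields:
  h_X = 12190/2587
  h_Y = 11100/2587
  h_W = 13300/2587
  h_U = 11970/2587

Starting state is W, so the expected hitting time is h_W = 13300/2587.

Answer: 13300/2587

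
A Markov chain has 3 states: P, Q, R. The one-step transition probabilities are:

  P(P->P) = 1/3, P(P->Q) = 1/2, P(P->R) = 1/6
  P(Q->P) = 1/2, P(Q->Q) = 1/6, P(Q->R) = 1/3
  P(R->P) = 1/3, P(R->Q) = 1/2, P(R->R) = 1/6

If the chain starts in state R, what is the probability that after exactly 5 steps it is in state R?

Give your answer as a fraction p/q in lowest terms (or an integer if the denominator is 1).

Computing P^5 by repeated multiplication:
P^1 =
  P: [1/3, 1/2, 1/6]
  Q: [1/2, 1/6, 1/3]
  R: [1/3, 1/2, 1/6]
P^2 =
  P: [5/12, 1/3, 1/4]
  Q: [13/36, 4/9, 7/36]
  R: [5/12, 1/3, 1/4]
P^3 =
  P: [7/18, 7/18, 2/9]
  Q: [11/27, 19/54, 13/54]
  R: [7/18, 7/18, 2/9]
P^4 =
  P: [43/108, 10/27, 25/108]
  Q: [127/324, 31/81, 73/324]
  R: [43/108, 10/27, 25/108]
P^5 =
  P: [32/81, 61/162, 37/162]
  Q: [193/486, 181/486, 56/243]
  R: [32/81, 61/162, 37/162]

(P^5)[R -> R] = 37/162

Answer: 37/162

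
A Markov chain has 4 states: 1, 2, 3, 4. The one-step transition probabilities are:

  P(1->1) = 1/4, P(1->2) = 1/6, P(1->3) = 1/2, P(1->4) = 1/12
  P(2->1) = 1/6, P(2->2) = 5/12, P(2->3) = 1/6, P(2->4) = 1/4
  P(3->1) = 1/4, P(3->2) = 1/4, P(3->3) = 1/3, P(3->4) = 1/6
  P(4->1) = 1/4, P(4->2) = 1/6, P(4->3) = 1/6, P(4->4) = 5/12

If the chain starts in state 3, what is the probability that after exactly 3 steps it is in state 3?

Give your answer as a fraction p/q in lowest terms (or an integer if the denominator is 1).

Computing P^3 by repeated multiplication:
P^1 =
  1: [1/4, 1/6, 1/2, 1/12]
  2: [1/6, 5/12, 1/6, 1/4]
  3: [1/4, 1/4, 1/3, 1/6]
  4: [1/4, 1/6, 1/6, 5/12]
P^2 =
  1: [17/72, 1/4, 1/3, 13/72]
  2: [31/144, 41/144, 1/4, 1/4]
  3: [11/48, 37/144, 11/36, 5/24]
  4: [17/72, 2/9, 5/18, 19/72]
P^3 =
  1: [11/48, 37/144, 65/216, 23/108]
  2: [391/1728, 149/576, 121/432, 203/864]
  3: [395/1728, 443/1728, 127/432, 191/864]
  4: [25/108, 53/216, 7/24, 25/108]

(P^3)[3 -> 3] = 127/432

Answer: 127/432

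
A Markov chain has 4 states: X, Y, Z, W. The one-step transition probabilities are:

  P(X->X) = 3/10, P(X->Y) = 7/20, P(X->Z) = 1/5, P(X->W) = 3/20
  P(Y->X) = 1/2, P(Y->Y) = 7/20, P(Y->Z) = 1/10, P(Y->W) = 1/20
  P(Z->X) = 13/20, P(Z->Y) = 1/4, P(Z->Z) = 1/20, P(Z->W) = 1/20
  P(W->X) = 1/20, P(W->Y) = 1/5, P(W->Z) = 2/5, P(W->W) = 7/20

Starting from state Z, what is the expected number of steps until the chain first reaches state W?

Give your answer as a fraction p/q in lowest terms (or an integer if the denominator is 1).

Answer: 328/31

Derivation:
Let h_i = expected steps to first reach W from state i.
Boundary: h_W = 0.
First-step equations for the other states:
  h_X = 1 + 3/10*h_X + 7/20*h_Y + 1/5*h_Z + 3/20*h_W
  h_Y = 1 + 1/2*h_X + 7/20*h_Y + 1/10*h_Z + 1/20*h_W
  h_Z = 1 + 13/20*h_X + 1/4*h_Y + 1/20*h_Z + 1/20*h_W

Substituting h_W = 0 and rearranging gives the linear system (I - Q) h = 1:
  [7/10, -7/20, -1/5] . (h_X, h_Y, h_Z) = 1
  [-1/2, 13/20, -1/10] . (h_X, h_Y, h_Z) = 1
  [-13/20, -1/4, 19/20] . (h_X, h_Y, h_Z) = 1

Solving yields:
  h_X = 304/31
  h_Y = 332/31
  h_Z = 328/31

Starting state is Z, so the expected hitting time is h_Z = 328/31.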